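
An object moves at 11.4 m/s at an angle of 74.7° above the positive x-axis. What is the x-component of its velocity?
vₓ = v cos(θ) = 11.4 × cos(74.7°) = 3.01 m/s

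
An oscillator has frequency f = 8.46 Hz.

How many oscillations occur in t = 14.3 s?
n = f×t = 8.46×14.3 = 121 oscillations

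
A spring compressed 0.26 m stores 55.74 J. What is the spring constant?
PE = ½kx² → k = 2PE/x² = 2×55.74/0.26² = 1649.0 N/m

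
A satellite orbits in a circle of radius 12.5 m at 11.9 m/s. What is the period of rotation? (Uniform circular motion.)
T = 2πr/v = 2π×12.5/11.9 = 6.6 s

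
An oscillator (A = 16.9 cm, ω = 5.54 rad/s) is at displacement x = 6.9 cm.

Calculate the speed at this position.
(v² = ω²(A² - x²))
v = ω√(A² − x²) = 5.54×√(0.169² − 0.069²) = 0.8547 m/s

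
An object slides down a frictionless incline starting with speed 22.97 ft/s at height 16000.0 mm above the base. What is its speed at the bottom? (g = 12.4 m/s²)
½mv₀² + mgh = ½mv² → v = √(v₀² + 2gh) = √(7.001² + 2×12.4×16) = 21.11 m/s = 69.27 ft/s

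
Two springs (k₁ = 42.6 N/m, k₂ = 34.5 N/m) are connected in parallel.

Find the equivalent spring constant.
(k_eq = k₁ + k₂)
k_eq = k₁ + k₂ = 42.6 + 34.5 = 77.1 N/m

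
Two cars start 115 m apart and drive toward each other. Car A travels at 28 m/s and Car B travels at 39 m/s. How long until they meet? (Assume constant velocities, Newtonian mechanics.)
Combined speed: v_combined = 28 + 39 = 67 m/s
Time to meet: t = d/67 = 115/67 = 1.72 s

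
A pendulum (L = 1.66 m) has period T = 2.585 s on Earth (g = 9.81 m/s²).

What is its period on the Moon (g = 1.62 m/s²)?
T = 2π√(L/g), so T_moon/T_earth = √(g_earth/g_moon)
T_moon = 2π√(1.66/1.62) = 6.36 s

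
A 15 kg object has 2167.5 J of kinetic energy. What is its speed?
KE = ½mv² → v = √(2KE/m) = √(2×2167.5/15) = 17.0 m/s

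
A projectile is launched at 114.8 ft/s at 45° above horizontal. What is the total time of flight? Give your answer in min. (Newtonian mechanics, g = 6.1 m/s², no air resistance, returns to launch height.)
T = 2v₀sin(θ)/g (with unit conversion) = 0.1352 min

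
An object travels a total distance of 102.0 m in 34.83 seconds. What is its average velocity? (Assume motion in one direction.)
v_avg = Δd / Δt = 102.0 / 34.83 = 2.93 m/s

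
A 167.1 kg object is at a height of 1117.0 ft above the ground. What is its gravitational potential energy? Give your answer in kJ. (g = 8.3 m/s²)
PE = mgh = 167.1 kg × 8.3 m/s² × 340.5 m = 4.722e+05 J = 472.2 kJ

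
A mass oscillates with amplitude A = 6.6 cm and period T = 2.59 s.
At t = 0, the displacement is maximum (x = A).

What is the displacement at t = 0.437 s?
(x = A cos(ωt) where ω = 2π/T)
ω = 2π/T = 2π/2.59 = 2.426 rad/s
x = A cos(ωt) = 6.6×cos(2.426×0.437) = 3.226 cm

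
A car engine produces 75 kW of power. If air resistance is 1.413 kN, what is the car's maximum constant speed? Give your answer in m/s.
P = Fv → v = P/F = 75000 W / 1413 N = 53.08 m/s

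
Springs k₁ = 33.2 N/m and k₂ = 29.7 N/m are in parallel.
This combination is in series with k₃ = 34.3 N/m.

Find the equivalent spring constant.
k₁₂ = k₁ + k₂ = 62.9 N/m (parallel)
1/k_eq = 1/k₁₂ + 1/k₃ → k_eq = 22.2 N/m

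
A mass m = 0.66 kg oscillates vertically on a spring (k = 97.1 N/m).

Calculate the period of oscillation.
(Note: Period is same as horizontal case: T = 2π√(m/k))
T = 2π√(m/k) = 2π√(0.66/97.1) = 0.518 s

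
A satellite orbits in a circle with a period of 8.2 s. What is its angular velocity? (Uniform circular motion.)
ω = 2π/T = 2π/8.2 = 0.7662 rad/s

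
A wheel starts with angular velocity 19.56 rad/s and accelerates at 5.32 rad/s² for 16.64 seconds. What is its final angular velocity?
ω = ω₀ + αt = 19.56 + 5.32 × 16.64 = 108.08 rad/s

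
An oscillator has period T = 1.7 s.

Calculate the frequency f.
f = 1/T = 1/1.7 = 0.5882 Hz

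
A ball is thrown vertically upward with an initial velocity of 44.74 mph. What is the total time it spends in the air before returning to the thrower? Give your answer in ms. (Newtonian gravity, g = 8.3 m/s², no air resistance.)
t_total = 2v₀/g (with unit conversion) = 4819.0 ms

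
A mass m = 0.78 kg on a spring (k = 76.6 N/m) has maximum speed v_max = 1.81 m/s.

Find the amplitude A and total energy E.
½mv²_max = ½kA² → A = v_max√(m/k) = 1.81×√(0.78/76.6) = 0.1826 m = 18.26 cm
E = ½mv²_max = ½×0.78×1.81² = 1.278 J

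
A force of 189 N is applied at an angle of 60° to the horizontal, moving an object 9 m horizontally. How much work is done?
W = Fd cosθ = 189×9×cos(60°) = 850.5 J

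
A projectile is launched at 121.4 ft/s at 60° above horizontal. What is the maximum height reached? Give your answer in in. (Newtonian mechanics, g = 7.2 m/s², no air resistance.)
H = v₀²sin²(θ)/(2g) (with unit conversion) = 2808.0 in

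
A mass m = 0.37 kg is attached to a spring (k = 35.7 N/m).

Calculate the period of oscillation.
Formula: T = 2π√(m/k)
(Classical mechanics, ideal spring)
T = 2π√(m/k) = 2π√(0.37/35.7) = 0.6397 s; f = 1/T = 1.563 Hz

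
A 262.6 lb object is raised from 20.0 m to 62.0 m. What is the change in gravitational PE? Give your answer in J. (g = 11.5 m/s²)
ΔPE = mg(h₂ − h₁) = 119.1 kg × 11.5 m/s² × (62 − 20) m = 5.753e+04 J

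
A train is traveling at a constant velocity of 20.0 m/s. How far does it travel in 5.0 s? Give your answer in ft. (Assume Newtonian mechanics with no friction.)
d = vt (with unit conversion) = 328.1 ft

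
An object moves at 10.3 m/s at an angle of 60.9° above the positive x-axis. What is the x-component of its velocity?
vₓ = v cos(θ) = 10.3 × cos(60.9°) = 5.01 m/s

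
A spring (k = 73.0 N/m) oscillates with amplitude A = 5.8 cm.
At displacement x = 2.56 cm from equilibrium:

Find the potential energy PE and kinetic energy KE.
E_total = ½kA² = ½×73.0×(0.058)² = 0.1228 J
PE = ½kx² = ½×73.0×(0.0256)² = 0.02392 J
KE = E_total − PE = 0.09887 J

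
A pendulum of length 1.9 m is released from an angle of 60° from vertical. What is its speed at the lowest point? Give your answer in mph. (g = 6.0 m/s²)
h = L(1 − cosθ) = 1.9×(1 − cos60°) = 0.95 m
v = √(2gh) = √(2×6.0×0.95) = 3.376 m/s = 7.553 mph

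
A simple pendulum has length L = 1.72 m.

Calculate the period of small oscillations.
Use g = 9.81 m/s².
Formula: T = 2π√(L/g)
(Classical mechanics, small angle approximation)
T = 2π√(L/g) = 2π√(1.72/9.81) = 2.631 s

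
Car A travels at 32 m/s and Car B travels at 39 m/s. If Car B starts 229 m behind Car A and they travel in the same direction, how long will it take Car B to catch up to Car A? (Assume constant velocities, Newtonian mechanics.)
Relative speed: v_rel = 39 - 32 = 7 m/s
Time to catch: t = d₀/v_rel = 229/7 = 32.71 s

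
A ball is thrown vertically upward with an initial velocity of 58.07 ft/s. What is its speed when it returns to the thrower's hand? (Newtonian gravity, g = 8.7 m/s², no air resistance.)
By conservation of energy, the ball returns at the same speed = 58.07 ft/s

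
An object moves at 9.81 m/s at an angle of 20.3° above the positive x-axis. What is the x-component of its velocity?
vₓ = v cos(θ) = 9.81 × cos(20.3°) = 9.2 m/s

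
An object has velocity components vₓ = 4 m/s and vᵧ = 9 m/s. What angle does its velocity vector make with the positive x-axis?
θ = arctan(vᵧ/vₓ) = arctan(9/4) = 66.04°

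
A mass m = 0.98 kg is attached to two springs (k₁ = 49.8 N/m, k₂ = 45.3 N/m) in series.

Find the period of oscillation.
k_eq = k₁k₂/(k₁+k₂) = 23.72 N/m
T = 2π√(m/k_eq) = 2π√(0.98/23.72) = 1.277 s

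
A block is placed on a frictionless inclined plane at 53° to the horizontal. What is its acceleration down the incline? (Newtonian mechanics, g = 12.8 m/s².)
a = g sin(θ) = 12.8 × sin(53°) = 12.8 × 0.7986 = 10.22 m/s²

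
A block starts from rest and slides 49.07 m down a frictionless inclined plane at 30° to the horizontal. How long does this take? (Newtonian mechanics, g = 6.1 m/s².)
a = g sin(θ) = 6.1 × sin(30°) = 3.05 m/s²
t = √(2d/a) = √(2 × 49.07 / 3.05) = 5.67 s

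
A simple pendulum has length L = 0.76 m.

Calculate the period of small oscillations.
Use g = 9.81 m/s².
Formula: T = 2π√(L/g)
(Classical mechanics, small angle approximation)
T = 2π√(L/g) = 2π√(0.76/9.81) = 1.749 s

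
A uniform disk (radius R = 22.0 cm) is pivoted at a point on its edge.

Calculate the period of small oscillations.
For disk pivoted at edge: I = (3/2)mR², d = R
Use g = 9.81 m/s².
I/m = (3/2)R² = 0.0726 m²; d = R = 0.22 m
T = 2π√((3/2)R²/(gR)) = 2π√(3R/(2g)) = 1.152 s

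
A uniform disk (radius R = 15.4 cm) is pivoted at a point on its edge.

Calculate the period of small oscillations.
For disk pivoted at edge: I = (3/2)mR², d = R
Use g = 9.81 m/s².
I/m = (3/2)R² = 0.03557 m²; d = R = 0.154 m
T = 2π√((3/2)R²/(gR)) = 2π√(3R/(2g)) = 0.9642 s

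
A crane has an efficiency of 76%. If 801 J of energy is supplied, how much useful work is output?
W_out = η × W_in = 0.76 × 801 = 608.76 J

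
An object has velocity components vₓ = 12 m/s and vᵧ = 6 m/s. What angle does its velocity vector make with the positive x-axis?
θ = arctan(vᵧ/vₓ) = arctan(6/12) = 26.57°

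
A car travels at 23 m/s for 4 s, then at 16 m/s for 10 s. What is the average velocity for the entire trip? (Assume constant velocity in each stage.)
d₁ = v₁t₁ = 23 × 4 = 92 m
d₂ = v₂t₂ = 16 × 10 = 160 m
d_total = 252 m, t_total = 14 s
v_avg = d_total/t_total = 252/14 = 18.0 m/s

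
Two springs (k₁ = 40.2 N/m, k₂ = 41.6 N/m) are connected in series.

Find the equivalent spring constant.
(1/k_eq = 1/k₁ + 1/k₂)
1/k_eq = 1/40.2 + 1/41.6 = 0.048914; k_eq = 20.44 N/m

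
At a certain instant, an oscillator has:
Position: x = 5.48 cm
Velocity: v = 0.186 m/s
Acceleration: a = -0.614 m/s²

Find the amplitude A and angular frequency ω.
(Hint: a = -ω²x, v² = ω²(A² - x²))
a = −ω²x → ω = √(|a|/x) = √(0.614/0.0548) = 3.347 rad/s
v² = ω²(A² − x²) → A = √(x² + v²/ω²) = √(0.0548² + 0.186²/3.347²) = 0.07804 m = 7.804 cm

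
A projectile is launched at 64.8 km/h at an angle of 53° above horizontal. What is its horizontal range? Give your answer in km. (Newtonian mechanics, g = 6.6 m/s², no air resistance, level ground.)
R = v₀² sin(2θ) / g (with unit conversion) = 0.04719 km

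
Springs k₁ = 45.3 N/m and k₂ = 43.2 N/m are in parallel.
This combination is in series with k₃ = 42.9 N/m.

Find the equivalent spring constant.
k₁₂ = k₁ + k₂ = 88.5 N/m (parallel)
1/k_eq = 1/k₁₂ + 1/k₃ → k_eq = 28.89 N/m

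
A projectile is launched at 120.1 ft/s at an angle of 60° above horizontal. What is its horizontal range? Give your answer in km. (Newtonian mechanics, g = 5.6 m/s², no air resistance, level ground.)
R = v₀² sin(2θ) / g (with unit conversion) = 0.2072 km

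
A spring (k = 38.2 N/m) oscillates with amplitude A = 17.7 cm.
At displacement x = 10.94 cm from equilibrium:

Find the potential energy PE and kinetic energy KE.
E_total = ½kA² = ½×38.2×(0.177)² = 0.5984 J
PE = ½kx² = ½×38.2×(0.1094)² = 0.2286 J
KE = E_total − PE = 0.3698 J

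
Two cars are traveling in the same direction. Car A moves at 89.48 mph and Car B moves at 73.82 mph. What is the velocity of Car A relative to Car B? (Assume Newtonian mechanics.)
v_rel = v_A - v_B = 89.48 - 73.82 = 15.66 mph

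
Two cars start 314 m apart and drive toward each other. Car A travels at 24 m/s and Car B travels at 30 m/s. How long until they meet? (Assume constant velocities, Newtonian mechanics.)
Combined speed: v_combined = 24 + 30 = 54 m/s
Time to meet: t = d/54 = 314/54 = 5.81 s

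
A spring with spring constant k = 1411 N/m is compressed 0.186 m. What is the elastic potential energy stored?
PE = ½kx² = ½×1411×0.186² = 24.41 J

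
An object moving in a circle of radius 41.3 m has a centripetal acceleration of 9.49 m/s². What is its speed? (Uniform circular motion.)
v = √(a_c × r) = √(9.49 × 41.3) = 19.8 m/s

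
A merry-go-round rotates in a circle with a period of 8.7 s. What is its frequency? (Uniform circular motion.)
f = 1/T = 1/8.7 = 0.1149 Hz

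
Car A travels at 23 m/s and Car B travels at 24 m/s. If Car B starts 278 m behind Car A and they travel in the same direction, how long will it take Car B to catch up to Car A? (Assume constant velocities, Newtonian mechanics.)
Relative speed: v_rel = 24 - 23 = 1 m/s
Time to catch: t = d₀/v_rel = 278/1 = 278.0 s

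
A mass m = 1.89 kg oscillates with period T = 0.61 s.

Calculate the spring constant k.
T = 2π√(m/k) → k = m(2π/T)² = 1.89×(2π/0.61)² = 200.5 N/m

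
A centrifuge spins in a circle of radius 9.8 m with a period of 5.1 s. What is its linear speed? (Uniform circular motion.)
v = 2πr/T = 2π×9.8/5.1 = 12.07 m/s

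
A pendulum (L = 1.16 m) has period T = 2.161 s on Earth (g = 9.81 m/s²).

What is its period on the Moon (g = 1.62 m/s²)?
T = 2π√(L/g), so T_moon/T_earth = √(g_earth/g_moon)
T_moon = 2π√(1.16/1.62) = 5.317 s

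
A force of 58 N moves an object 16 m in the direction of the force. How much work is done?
W = Fd = 58×16 = 928.0 J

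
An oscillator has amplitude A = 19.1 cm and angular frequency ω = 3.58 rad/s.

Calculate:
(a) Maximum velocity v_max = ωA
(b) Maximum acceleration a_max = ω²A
v_max = ωA = 3.58×0.191 = 0.6838 m/s
a_max = ω²A = 3.58²×0.191 = 2.448 m/s²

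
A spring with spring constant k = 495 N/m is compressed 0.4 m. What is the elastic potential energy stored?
PE = ½kx² = ½×495×0.4² = 39.6 J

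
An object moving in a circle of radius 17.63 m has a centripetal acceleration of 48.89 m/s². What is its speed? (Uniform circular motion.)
v = √(a_c × r) = √(48.89 × 17.63) = 29.36 m/s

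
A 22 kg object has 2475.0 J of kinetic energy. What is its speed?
KE = ½mv² → v = √(2KE/m) = √(2×2475.0/22) = 15.0 m/s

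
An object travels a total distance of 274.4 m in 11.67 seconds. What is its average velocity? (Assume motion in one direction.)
v_avg = Δd / Δt = 274.4 / 11.67 = 23.51 m/s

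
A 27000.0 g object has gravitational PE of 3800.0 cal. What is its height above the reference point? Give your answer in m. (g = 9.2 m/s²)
PE = mgh → h = PE/(mg) = 1.59e+04 J / (27 kg × 9.2 m/s²) = 64.01 m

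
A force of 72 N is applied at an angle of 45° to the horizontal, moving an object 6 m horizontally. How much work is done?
W = Fd cosθ = 72×6×cos(45°) = 305.47 J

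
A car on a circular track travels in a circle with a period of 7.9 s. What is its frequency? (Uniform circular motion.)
f = 1/T = 1/7.9 = 0.1266 Hz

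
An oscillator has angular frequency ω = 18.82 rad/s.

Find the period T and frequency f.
T = 2π/ω = 2π/18.82 = 0.3339 s; f = ω/2π = 2.995 Hz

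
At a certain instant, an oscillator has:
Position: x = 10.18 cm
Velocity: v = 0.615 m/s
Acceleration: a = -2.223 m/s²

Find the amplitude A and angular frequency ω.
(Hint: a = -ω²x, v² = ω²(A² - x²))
a = −ω²x → ω = √(|a|/x) = √(2.223/0.1018) = 4.673 rad/s
v² = ω²(A² − x²) → A = √(x² + v²/ω²) = √(0.1018² + 0.615²/4.673²) = 0.1664 m = 16.64 cm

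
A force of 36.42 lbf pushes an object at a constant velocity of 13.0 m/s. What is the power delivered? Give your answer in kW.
P = Fv = 162 N × 13 m/s = 2106 W = 2.106 kW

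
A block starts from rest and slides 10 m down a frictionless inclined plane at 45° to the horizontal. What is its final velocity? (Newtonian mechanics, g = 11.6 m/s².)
a = g sin(θ) = 11.6 × sin(45°) = 8.2 m/s²
v = √(2ad) = √(2 × 8.2 × 10) = 12.81 m/s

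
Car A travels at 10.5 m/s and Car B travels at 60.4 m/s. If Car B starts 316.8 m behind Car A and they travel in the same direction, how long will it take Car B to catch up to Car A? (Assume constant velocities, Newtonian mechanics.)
Relative speed: v_rel = 60.4 - 10.5 = 49.9 m/s
Time to catch: t = d₀/v_rel = 316.8/49.9 = 6.35 s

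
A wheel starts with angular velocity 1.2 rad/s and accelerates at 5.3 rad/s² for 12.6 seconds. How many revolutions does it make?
θ = ω₀t + ½αt² = 1.2×12.6 + ½×5.3×12.6² = 435.83 rad
Revolutions = θ/(2π) = 435.83/(2π) = 69.37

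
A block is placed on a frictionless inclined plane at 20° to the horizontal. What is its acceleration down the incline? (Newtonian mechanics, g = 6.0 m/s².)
a = g sin(θ) = 6.0 × sin(20°) = 6.0 × 0.342 = 2.05 m/s²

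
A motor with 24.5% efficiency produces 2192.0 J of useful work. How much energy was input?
W_in = W_out/η = 2192.0/0.245 = 8946.9 J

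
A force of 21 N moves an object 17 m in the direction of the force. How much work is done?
W = Fd = 21×17 = 357.0 J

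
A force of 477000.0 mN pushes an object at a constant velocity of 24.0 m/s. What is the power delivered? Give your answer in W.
P = Fv = 477 N × 24 m/s = 1.145e+04 W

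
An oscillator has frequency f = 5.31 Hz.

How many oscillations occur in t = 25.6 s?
n = f×t = 5.31×25.6 = 135.9 oscillations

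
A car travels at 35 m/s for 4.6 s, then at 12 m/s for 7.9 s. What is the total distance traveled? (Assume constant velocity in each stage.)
d₁ = v₁t₁ = 35 × 4.6 = 161 m
d₂ = v₂t₂ = 12 × 7.9 = 94.8 m
d_total = 161 + 94.8 = 255.8 m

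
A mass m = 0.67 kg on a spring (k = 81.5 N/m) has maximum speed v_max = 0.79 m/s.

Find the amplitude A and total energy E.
½mv²_max = ½kA² → A = v_max√(m/k) = 0.79×√(0.67/81.5) = 0.07163 m = 7.163 cm
E = ½mv²_max = ½×0.67×0.79² = 0.2091 J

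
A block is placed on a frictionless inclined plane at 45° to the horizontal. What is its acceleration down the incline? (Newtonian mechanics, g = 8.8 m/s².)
a = g sin(θ) = 8.8 × sin(45°) = 8.8 × 0.7071 = 6.22 m/s²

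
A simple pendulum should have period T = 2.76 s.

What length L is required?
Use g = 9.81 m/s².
T = 2π√(L/g) → L = g(T/2π)² = 9.81×(2.76/2π)² = 1.893 m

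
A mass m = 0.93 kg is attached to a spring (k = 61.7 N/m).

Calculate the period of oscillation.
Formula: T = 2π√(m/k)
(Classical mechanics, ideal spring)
T = 2π√(m/k) = 2π√(0.93/61.7) = 0.7714 s; f = 1/T = 1.296 Hz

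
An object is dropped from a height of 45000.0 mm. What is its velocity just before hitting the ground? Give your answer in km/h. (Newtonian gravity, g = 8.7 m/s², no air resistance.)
v = √(2gh) (with unit conversion) = 100.7 km/h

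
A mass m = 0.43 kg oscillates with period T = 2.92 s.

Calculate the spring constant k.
T = 2π√(m/k) → k = m(2π/T)² = 0.43×(2π/2.92)² = 1.991 N/m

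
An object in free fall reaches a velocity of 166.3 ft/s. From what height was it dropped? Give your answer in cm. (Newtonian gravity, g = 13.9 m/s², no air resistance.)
h = v²/(2g) (with unit conversion) = 9242.0 cm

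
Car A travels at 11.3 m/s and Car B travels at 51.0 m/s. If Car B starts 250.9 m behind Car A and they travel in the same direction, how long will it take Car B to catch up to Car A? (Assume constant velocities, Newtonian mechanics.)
Relative speed: v_rel = 51.0 - 11.3 = 39.7 m/s
Time to catch: t = d₀/v_rel = 250.9/39.7 = 6.32 s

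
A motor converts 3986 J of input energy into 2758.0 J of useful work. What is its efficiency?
η = W_out/W_in = 2758.0/3986 = 0.6919 = 69.19%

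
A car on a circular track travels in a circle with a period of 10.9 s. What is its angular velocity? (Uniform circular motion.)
ω = 2π/T = 2π/10.9 = 0.5764 rad/s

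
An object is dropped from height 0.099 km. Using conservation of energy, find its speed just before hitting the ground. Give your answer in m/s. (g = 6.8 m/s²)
mgh = ½mv² → v = √(2gh) = √(2×6.8×99) = 36.69 m/s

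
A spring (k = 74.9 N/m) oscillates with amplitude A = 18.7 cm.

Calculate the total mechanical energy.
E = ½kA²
E = ½kA² = ½×74.9×(0.187)² = 1.31 J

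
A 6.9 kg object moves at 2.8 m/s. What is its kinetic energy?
KE = ½mv² = ½×6.9×2.8² = 27.048 J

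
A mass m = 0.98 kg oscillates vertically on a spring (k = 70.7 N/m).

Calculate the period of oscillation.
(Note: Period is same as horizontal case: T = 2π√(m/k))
T = 2π√(m/k) = 2π√(0.98/70.7) = 0.7397 s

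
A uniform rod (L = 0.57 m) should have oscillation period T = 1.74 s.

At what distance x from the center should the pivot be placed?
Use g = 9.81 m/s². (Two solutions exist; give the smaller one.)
T = 2π√((L²/12 + x²)/(gx)). Let c = T²g/(4π²) = 0.7523.
x² − cx + L²/12 = 0 → x = (c − √(c² − L²/3))/2 = 0.0379 m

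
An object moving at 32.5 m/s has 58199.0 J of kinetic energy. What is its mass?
KE = ½mv² → m = 2KE/v² = 2×58199.0/32.5² = 110.2 kg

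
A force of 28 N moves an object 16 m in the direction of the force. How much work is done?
W = Fd = 28×16 = 448.0 J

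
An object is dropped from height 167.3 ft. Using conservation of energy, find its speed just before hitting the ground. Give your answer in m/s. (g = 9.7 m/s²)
mgh = ½mv² → v = √(2gh) = √(2×9.7×50.99) = 31.45 m/s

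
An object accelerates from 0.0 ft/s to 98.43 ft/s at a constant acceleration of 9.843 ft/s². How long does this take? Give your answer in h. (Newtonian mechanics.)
t = (v - v₀)/a (with unit conversion) = 0.002778 h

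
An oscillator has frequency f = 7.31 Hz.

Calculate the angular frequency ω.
ω = 2πf = 2π×7.31 = 45.93 rad/s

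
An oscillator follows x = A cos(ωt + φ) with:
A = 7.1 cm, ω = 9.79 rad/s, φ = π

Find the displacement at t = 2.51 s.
x = A cos(ωt + φ) = 7.1×cos(9.79×2.51 + π) = -6.016 cm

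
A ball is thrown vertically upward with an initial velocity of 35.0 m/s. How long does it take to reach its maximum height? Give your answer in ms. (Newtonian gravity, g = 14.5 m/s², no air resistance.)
t_up = v₀/g (with unit conversion) = 2414.0 ms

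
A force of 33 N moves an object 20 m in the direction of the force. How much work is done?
W = Fd = 33×20 = 660.0 J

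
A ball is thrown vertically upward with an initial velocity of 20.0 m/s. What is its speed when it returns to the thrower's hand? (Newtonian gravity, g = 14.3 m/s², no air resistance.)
By conservation of energy, the ball returns at the same speed = 20.0 m/s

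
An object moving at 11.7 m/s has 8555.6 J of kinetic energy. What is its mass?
KE = ½mv² → m = 2KE/v² = 2×8555.6/11.7² = 125.0 kg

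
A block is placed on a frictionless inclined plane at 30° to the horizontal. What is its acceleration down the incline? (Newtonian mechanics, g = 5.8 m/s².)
a = g sin(θ) = 5.8 × sin(30°) = 5.8 × 0.5 = 2.9 m/s²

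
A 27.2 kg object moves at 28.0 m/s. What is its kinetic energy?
KE = ½mv² = ½×27.2×28.0² = 10662.4 J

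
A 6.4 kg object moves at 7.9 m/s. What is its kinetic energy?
KE = ½mv² = ½×6.4×7.9² = 199.712 J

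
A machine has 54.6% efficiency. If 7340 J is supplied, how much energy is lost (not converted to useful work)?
W_out = η × W_in = 0.546×7340 = 4007.6 J
W_lost = W_in − W_out = 7340 − 4007.6 = 3332.4 J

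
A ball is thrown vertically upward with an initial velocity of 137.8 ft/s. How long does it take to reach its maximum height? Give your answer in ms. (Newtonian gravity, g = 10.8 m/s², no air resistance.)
t_up = v₀/g (with unit conversion) = 3889.0 ms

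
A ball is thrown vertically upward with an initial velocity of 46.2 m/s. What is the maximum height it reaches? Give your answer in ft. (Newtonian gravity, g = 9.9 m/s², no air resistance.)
h_max = v₀²/(2g) (with unit conversion) = 353.7 ft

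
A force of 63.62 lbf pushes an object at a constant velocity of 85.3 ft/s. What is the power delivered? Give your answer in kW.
P = Fv = 283 N × 26 m/s = 7358 W = 7.358 kW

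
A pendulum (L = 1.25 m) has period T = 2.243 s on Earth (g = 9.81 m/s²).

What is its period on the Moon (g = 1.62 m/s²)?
T = 2π√(L/g), so T_moon/T_earth = √(g_earth/g_moon)
T_moon = 2π√(1.25/1.62) = 5.519 s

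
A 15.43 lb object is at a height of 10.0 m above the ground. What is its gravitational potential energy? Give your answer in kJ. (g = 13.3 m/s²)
PE = mgh = 6.999 kg × 13.3 m/s² × 10 m = 930.9 J = 0.9309 kJ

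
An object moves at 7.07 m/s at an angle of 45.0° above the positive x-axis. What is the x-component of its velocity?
vₓ = v cos(θ) = 7.07 × cos(45.0°) = 5.0 m/s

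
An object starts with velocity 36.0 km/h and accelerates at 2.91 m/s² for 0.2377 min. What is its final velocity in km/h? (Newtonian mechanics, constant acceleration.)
v = v₀ + at (with unit conversion) = 185.4 km/h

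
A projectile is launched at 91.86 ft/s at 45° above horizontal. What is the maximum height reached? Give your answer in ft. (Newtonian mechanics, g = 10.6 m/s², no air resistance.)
H = v₀²sin²(θ)/(2g) (with unit conversion) = 60.66 ft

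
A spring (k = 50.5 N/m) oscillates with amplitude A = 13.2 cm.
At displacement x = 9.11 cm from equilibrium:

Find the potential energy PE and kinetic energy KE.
E_total = ½kA² = ½×50.5×(0.132)² = 0.44 J
PE = ½kx² = ½×50.5×(0.0911)² = 0.2096 J
KE = E_total − PE = 0.2304 J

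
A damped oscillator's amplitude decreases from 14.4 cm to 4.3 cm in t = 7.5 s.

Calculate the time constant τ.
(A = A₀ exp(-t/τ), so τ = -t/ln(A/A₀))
A/A₀ = 4.3/14.4 = 0.2986; ln(A/A₀) = -1.209
τ = −t/ln(A/A₀) = −7.5/-1.209 = 6.205 s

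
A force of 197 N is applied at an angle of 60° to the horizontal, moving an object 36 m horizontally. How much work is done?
W = Fd cosθ = 197×36×cos(60°) = 3546.0 J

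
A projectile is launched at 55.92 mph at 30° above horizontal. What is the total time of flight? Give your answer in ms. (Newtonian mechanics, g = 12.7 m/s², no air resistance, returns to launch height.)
T = 2v₀sin(θ)/g (with unit conversion) = 1968.0 ms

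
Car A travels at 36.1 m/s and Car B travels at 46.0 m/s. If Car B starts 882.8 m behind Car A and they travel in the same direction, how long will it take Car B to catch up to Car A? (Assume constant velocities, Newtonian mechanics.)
Relative speed: v_rel = 46.0 - 36.1 = 9.9 m/s
Time to catch: t = d₀/v_rel = 882.8/9.9 = 89.17 s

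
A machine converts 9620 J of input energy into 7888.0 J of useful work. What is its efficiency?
η = W_out/W_in = 7888.0/9620 = 0.82 = 82.0%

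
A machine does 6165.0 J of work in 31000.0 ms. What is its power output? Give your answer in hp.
P = W/t = 6165 J / 31 s = 198.9 W = 0.2667 hp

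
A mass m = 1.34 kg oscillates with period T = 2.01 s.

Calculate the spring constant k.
T = 2π√(m/k) → k = m(2π/T)² = 1.34×(2π/2.01)² = 13.09 N/m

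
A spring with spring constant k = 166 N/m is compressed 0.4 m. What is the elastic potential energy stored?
PE = ½kx² = ½×166×0.4² = 13.28 J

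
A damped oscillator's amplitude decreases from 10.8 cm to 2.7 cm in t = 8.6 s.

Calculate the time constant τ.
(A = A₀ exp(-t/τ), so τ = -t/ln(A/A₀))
A/A₀ = 2.7/10.8 = 0.25; ln(A/A₀) = -1.386
τ = −t/ln(A/A₀) = −8.6/-1.386 = 6.204 s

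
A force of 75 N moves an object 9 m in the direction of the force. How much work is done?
W = Fd = 75×9 = 675.0 J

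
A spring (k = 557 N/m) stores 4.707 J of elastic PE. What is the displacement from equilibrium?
PE = ½kx² → x = √(2PE/k) = √(2×4.707/557) = 0.13 m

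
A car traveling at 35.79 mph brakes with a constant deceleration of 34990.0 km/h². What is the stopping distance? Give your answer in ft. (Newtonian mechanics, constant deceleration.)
d = v₀² / (2a) (with unit conversion) = 155.5 ft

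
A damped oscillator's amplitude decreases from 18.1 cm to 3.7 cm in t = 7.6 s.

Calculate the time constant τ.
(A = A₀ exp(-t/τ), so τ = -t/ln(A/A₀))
A/A₀ = 3.7/18.1 = 0.2044; ln(A/A₀) = -1.588
τ = −t/ln(A/A₀) = −7.6/-1.588 = 4.787 s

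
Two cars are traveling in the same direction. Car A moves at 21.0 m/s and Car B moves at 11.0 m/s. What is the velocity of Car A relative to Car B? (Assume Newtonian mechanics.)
v_rel = v_A - v_B = 21.0 - 11.0 = 10.0 m/s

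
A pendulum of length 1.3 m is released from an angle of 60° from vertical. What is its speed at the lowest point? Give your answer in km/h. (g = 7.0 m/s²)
h = L(1 − cosθ) = 1.3×(1 − cos60°) = 0.65 m
v = √(2gh) = √(2×7.0×0.65) = 3.017 m/s = 10.86 km/h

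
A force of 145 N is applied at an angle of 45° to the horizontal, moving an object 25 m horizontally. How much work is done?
W = Fd cosθ = 145×25×cos(45°) = 2563.3 J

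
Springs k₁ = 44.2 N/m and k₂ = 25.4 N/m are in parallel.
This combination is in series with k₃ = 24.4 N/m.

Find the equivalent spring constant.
k₁₂ = k₁ + k₂ = 69.6 N/m (parallel)
1/k_eq = 1/k₁₂ + 1/k₃ → k_eq = 18.07 N/m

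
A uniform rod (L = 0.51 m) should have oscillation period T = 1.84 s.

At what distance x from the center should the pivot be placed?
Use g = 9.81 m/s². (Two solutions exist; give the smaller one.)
T = 2π√((L²/12 + x²)/(gx)). Let c = T²g/(4π²) = 0.8413.
x² − cx + L²/12 = 0 → x = (c − √(c² − L²/3))/2 = 0.02661 m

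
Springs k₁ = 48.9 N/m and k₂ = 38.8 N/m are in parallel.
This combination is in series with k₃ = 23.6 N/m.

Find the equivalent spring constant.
k₁₂ = k₁ + k₂ = 87.7 N/m (parallel)
1/k_eq = 1/k₁₂ + 1/k₃ → k_eq = 18.6 N/m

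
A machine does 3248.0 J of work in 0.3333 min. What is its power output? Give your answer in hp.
P = W/t = 3248 J / 20 s = 162.4 W = 0.2178 hp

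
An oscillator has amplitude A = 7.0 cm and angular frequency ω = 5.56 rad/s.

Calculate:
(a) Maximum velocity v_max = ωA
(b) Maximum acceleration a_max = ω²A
v_max = ωA = 5.56×0.07 = 0.3892 m/s
a_max = ω²A = 5.56²×0.07 = 2.164 m/s²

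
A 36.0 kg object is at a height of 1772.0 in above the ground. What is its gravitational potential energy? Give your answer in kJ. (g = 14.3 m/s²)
PE = mgh = 36 kg × 14.3 m/s² × 45.01 m = 2.317e+04 J = 23.17 kJ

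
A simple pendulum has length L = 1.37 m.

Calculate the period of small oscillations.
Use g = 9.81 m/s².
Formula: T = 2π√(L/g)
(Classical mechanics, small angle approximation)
T = 2π√(L/g) = 2π√(1.37/9.81) = 2.348 s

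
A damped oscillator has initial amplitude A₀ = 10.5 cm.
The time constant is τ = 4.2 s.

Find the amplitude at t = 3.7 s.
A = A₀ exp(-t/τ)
A = A₀ exp(−t/τ) = 10.5×exp(−3.7/4.2) = 4.351 cm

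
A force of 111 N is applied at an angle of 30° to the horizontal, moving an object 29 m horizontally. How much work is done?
W = Fd cosθ = 111×29×cos(30°) = 2787.7 J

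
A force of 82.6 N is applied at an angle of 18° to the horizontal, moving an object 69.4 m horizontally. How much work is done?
W = Fd cosθ = 82.6×69.4×cos(18°) = 5451.9 J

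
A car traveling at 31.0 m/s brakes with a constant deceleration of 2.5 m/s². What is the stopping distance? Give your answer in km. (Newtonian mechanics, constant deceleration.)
d = v₀² / (2a) (with unit conversion) = 0.1922 km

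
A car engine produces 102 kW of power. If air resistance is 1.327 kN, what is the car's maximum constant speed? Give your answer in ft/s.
P = Fv → v = P/F = 102000 W / 1327 N = 76.87 m/s = 252.2 ft/s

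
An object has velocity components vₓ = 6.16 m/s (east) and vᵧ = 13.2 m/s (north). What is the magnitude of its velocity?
|v| = √(vₓ² + vᵧ²) = √(6.16² + 13.2²) = √(212.186) = 14.57 m/s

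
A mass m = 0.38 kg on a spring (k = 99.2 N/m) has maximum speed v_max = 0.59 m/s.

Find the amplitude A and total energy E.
½mv²_max = ½kA² → A = v_max√(m/k) = 0.59×√(0.38/99.2) = 0.03652 m = 3.652 cm
E = ½mv²_max = ½×0.38×0.59² = 0.06614 J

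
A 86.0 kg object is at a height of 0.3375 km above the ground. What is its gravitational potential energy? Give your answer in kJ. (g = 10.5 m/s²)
PE = mgh = 86 kg × 10.5 m/s² × 337.5 m = 3.048e+05 J = 304.8 kJ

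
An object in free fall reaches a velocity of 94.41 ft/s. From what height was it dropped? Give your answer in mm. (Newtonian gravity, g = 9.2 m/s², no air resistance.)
h = v²/(2g) (with unit conversion) = 45000.0 mm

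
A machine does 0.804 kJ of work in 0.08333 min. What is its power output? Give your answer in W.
P = W/t = 804 J / 5 s = 160.8 W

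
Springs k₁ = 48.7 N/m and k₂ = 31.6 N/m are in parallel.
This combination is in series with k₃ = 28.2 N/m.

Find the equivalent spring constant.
k₁₂ = k₁ + k₂ = 80.3 N/m (parallel)
1/k_eq = 1/k₁₂ + 1/k₃ → k_eq = 20.87 N/m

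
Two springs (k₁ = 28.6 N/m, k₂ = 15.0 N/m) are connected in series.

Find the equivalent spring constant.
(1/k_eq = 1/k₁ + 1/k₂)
1/k_eq = 1/28.6 + 1/15.0 = 0.10163; k_eq = 9.839 N/m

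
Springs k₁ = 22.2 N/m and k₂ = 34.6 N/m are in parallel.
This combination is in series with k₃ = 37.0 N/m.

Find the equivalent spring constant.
k₁₂ = k₁ + k₂ = 56.8 N/m (parallel)
1/k_eq = 1/k₁₂ + 1/k₃ → k_eq = 22.41 N/m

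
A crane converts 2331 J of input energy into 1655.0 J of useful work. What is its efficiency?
η = W_out/W_in = 1655.0/2331 = 0.71 = 71.0%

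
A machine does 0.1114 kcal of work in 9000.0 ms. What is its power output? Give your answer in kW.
P = W/t = 466.1 J / 9 s = 51.79 W = 0.05179 kW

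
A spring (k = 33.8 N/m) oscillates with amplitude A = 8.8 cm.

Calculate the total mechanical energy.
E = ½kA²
E = ½kA² = ½×33.8×(0.088)² = 0.1309 J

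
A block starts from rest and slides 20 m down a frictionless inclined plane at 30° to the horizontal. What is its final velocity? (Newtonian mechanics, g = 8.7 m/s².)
a = g sin(θ) = 8.7 × sin(30°) = 4.35 m/s²
v = √(2ad) = √(2 × 4.35 × 20) = 13.19 m/s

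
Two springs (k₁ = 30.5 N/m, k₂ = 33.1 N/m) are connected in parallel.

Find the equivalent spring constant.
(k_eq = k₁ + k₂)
k_eq = k₁ + k₂ = 30.5 + 33.1 = 63.6 N/m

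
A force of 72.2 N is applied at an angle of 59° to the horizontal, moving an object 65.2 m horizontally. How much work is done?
W = Fd cosθ = 72.2×65.2×cos(59°) = 2424.5 J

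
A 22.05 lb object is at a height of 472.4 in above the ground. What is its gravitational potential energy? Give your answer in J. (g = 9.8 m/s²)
PE = mgh = 10 kg × 9.8 m/s² × 12 m = 1176 J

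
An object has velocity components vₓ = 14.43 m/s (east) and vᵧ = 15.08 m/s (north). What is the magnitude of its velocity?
|v| = √(vₓ² + vᵧ²) = √(14.43² + 15.08²) = √(435.631) = 20.87 m/s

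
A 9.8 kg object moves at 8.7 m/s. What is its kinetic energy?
KE = ½mv² = ½×9.8×8.7² = 370.881 J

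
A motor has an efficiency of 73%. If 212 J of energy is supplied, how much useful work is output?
W_out = η × W_in = 0.73 × 212 = 154.76 J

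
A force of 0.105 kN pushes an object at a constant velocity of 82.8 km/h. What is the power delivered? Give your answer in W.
P = Fv = 105 N × 23 m/s = 2415 W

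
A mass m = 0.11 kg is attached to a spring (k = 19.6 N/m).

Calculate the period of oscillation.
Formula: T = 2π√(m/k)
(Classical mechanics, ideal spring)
T = 2π√(m/k) = 2π√(0.11/19.6) = 0.4707 s; f = 1/T = 2.124 Hz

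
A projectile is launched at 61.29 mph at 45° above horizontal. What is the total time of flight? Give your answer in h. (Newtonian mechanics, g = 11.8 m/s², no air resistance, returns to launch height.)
T = 2v₀sin(θ)/g (with unit conversion) = 0.0009122 h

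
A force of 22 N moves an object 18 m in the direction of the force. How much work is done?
W = Fd = 22×18 = 396.0 J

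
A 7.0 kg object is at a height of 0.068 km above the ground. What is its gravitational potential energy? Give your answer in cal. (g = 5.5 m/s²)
PE = mgh = 7 kg × 5.5 m/s² × 68 m = 2618 J = 625.7 cal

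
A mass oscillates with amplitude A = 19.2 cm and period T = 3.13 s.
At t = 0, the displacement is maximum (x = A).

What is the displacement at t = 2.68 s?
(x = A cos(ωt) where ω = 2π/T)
ω = 2π/T = 2π/3.13 = 2.007 rad/s
x = A cos(ωt) = 19.2×cos(2.007×2.68) = 11.88 cm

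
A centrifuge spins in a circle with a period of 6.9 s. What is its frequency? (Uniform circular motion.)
f = 1/T = 1/6.9 = 0.1449 Hz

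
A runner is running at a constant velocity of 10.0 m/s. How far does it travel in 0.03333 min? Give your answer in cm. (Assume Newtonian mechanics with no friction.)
d = vt (with unit conversion) = 2000.0 cm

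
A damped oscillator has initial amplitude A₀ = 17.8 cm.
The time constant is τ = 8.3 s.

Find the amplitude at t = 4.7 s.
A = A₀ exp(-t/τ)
A = A₀ exp(−t/τ) = 17.8×exp(−4.7/8.3) = 10.1 cm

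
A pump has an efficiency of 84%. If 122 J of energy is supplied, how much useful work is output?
W_out = η × W_in = 0.84 × 122 = 102.48 J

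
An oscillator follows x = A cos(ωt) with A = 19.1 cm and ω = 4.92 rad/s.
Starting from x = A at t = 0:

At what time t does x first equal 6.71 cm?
cos(ωt) = x/A = 6.71/19.1 = 0.3513
ωt = arccos(0.3513) = 1.212 rad
t = 1.212/4.92 = 0.2463 s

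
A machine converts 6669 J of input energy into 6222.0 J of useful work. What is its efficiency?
η = W_out/W_in = 6222.0/6669 = 0.933 = 93.3%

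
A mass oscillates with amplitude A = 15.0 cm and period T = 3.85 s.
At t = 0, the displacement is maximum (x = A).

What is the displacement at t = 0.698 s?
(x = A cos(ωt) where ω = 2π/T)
ω = 2π/T = 2π/3.85 = 1.632 rad/s
x = A cos(ωt) = 15.0×cos(1.632×0.698) = 6.276 cm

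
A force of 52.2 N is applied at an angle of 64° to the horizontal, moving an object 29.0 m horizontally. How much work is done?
W = Fd cosθ = 52.2×29.0×cos(64°) = 663.61 J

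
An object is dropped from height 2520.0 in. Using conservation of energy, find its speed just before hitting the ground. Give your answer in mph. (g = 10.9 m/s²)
mgh = ½mv² → v = √(2gh) = √(2×10.9×64.01) = 37.35 m/s = 83.56 mph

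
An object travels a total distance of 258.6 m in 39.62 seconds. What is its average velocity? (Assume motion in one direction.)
v_avg = Δd / Δt = 258.6 / 39.62 = 6.53 m/s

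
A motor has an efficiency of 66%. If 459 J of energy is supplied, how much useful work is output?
W_out = η × W_in = 0.66 × 459 = 302.94 J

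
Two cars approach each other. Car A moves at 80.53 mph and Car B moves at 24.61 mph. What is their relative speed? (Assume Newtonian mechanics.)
v_rel = v_A + v_B = 80.53 + 24.61 = 105.1 mph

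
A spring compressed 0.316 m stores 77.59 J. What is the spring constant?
PE = ½kx² → k = 2PE/x² = 2×77.59/0.316² = 1554.0 N/m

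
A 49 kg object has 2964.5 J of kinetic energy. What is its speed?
KE = ½mv² → v = √(2KE/m) = √(2×2964.5/49) = 11.0 m/s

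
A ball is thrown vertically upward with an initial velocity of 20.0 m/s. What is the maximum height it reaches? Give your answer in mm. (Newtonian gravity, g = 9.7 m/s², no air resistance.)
h_max = v₀²/(2g) (with unit conversion) = 20620.0 mm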